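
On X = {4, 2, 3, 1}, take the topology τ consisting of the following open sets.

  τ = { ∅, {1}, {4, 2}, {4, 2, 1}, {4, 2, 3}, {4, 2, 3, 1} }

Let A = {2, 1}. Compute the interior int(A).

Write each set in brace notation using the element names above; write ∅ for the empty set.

{1}

opens ⊆ A: ∅, {1}; union → int = {1}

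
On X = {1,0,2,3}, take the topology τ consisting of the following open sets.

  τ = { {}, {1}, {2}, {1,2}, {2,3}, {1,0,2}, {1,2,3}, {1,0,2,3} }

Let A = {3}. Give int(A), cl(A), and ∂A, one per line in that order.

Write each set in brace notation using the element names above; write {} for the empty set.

int(A) = {}
cl(A)  = {3}
∂A     = {3}

open subsets of A: {}; so int(A) = {}
closure: X∖int(X∖A) = X∖{1,0,2} = {3}
∂A = {3} minus {} = {3}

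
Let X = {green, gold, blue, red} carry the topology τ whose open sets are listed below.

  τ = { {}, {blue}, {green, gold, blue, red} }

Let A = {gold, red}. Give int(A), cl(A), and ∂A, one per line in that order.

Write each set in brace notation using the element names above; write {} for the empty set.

opens ⊆ A: {}; union → int = {}
complement {green, blue}; its interior {blue}; cl(A) = X∖{blue} = {green, gold, red}
boundary = {green, gold, red} ∖ {} = {green, gold, red}

int(A) = {}
cl(A)  = {green, gold, red}
∂A     = {green, gold, red}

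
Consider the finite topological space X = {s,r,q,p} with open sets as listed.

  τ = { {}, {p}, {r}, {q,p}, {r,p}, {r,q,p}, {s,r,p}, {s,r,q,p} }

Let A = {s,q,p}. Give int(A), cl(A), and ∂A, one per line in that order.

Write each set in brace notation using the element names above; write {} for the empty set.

int(A) = {q,p}
cl(A)  = {s,q,p}
∂A     = {s}

opens ⊆ A: {}, {p}, {q,p}; union → int = {q,p}
complement {r}; its interior {r}; cl(A) = X∖{r} = {s,q,p}
boundary = {s,q,p} ∖ {q,p} = {s}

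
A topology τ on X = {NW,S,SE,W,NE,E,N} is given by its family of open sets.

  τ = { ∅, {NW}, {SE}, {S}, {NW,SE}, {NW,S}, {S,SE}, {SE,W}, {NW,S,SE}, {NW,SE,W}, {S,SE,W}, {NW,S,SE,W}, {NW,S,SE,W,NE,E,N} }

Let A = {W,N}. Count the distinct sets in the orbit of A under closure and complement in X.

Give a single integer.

X∖A={NW,S,SE,NE,E}, int(X∖A)={NW,S,SE}, hence cl(A)={W,NE,E,N}
Orbit (k=closure, c=complement):
  1. A     = {W,N}
  2. kA    = {W,NE,E,N}
  3. cA    = {NW,S,SE,NE,E}
  4. ckA   = {NW,S,SE}
  5. kcA   = {NW,S,SE,W,NE,E,N}
  6. ckcA  = ∅
(closed under both — stop)

6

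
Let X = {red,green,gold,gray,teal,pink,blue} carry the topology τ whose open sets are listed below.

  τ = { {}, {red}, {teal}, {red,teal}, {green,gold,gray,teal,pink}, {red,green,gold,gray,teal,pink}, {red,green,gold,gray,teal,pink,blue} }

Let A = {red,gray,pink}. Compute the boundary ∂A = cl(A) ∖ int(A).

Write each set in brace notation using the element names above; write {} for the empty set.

interior: largest open inside A is {red} (from {}, {red})
cl via duality: int({green,gold,teal,blue}) = {teal}, so X∖{teal} = {red,green,gold,gray,pink,blue}
cl∖int = {green,gold,gray,pink,blue}

{green,gold,gray,pink,blue}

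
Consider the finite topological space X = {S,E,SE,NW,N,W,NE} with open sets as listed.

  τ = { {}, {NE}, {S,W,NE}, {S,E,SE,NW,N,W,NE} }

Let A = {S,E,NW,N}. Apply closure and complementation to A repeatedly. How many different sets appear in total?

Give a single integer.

closure: X∖int(X∖A) = X∖{NE} = {S,E,SE,NW,N,W}
Let k=closure and c=complement:
  1. A     = {S,E,NW,N}
  2. kA    = {S,E,SE,NW,N,W}
  3. cA    = {SE,W,NE}
  4. ckA   = {NE}
  5. kcA   = {S,E,SE,NW,N,W,NE}
  6. ckcA  = {}
— saturated at 6

6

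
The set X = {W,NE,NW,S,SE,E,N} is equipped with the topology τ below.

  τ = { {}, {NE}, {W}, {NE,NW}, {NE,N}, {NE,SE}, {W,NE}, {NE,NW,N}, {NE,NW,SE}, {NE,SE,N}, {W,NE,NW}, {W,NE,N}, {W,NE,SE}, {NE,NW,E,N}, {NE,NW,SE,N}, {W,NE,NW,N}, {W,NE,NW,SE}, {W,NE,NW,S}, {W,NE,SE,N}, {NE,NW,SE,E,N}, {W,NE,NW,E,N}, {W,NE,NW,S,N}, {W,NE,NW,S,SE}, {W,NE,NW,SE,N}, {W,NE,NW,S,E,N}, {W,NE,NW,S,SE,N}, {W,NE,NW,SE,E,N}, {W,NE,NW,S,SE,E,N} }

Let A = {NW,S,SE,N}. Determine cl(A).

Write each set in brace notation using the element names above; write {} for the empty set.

complement {W,NE,E}; its interior {W,NE}; cl(A) = X∖{W,NE} = {NW,S,SE,E,N}

{NW,S,SE,E,N}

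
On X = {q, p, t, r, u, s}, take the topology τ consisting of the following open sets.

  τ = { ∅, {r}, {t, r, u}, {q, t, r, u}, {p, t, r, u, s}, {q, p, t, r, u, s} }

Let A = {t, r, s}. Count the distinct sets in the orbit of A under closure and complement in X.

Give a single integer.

closure: X∖int(X∖A) = X∖∅ = {q, p, t, r, u, s}
Let k=closure and c=complement:
  1. A     = {t, r, s}
  2. kA    = {q, p, t, r, u, s}
  3. cA    = {q, p, u}
  4. ckA   = ∅
  5. kcA   = {q, p, t, u, s}
  6. ckcA  = {r}
— saturated at 6

6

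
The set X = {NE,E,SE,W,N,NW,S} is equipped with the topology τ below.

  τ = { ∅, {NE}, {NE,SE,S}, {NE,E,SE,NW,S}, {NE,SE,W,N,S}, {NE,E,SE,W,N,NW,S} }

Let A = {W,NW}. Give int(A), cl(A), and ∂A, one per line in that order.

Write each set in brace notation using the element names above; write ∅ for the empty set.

interior: largest open inside A is ∅ (from ∅)
cl via duality: int({NE,E,SE,N,S}) = {NE,SE,S}, so X∖{NE,SE,S} = {E,W,N,NW}
cl∖int = {E,W,N,NW}

int(A) = ∅
cl(A)  = {E,W,N,NW}
∂A     = {E,W,N,NW}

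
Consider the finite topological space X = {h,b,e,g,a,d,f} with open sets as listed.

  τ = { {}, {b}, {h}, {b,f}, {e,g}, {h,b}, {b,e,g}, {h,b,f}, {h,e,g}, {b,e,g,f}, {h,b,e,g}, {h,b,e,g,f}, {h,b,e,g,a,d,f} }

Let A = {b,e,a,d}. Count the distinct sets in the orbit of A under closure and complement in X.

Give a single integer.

12

X∖A={h,g,f}, int(X∖A)={h}, hence cl(A)={b,e,g,a,d,f}
Orbit (k=closure, c=complement):
  1. A     = {b,e,a,d}
  2. kA    = {b,e,g,a,d,f}
  3. cA    = {h,g,f}
  4. ckA   = {h}
  5. kcA   = {h,e,g,a,d,f}
  6. kckA  = {h,a,d}
  7. ckcA  = {b}
  8. ckckA = {b,e,g,f}
  9. kckcA = {b,a,d,f}
  10. ckckcA = {h,e,g}
  11. kckckcA = {h,e,g,a,d}
  12. ckckckcA = {b,f}
(closed under both — stop)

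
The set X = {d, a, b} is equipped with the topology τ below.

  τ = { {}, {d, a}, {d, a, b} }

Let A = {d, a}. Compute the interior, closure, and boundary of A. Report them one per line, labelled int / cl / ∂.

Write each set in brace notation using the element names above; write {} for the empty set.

int(A) = {d, a}
cl(A)  = {d, a, b}
∂A     = {b}

open subsets of A: {}, {d, a}; so int(A) = {d, a}
closure: X∖int(X∖A) = X∖{} = {d, a, b}
∂A = {d, a, b} minus {d, a} = {b}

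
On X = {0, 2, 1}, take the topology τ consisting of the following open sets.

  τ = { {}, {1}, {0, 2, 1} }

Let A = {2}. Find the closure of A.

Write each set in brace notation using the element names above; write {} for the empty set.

{0, 2}

closure: X∖int(X∖A) = X∖{1} = {0, 2}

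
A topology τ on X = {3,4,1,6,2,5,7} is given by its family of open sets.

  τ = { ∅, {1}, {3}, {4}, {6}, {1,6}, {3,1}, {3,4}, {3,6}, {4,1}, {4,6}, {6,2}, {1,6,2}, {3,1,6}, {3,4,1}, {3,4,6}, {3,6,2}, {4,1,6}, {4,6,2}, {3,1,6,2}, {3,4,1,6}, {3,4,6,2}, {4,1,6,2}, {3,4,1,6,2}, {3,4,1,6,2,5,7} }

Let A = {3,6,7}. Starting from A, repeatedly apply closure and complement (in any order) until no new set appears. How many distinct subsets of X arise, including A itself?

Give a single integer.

8

closure: X∖int(X∖A) = X∖{4,1} = {3,6,2,5,7}
Let k=closure and c=complement:
  1. A     = {3,6,7}
  2. kA    = {3,6,2,5,7}
  3. cA    = {4,1,2,5}
  4. ckA   = {4,1}
  5. kcA   = {4,1,2,5,7}
  6. kckA  = {4,1,5,7}
  7. ckcA  = {3,6}
  8. ckckA = {3,6,2}
— saturated at 8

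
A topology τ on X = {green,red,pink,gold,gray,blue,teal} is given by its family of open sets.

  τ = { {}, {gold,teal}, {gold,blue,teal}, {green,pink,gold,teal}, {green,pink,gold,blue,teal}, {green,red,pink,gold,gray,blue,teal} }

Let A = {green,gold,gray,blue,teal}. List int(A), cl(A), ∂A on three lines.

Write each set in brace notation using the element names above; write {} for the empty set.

opens ⊆ A: {}, {gold,teal}, {gold,blue,teal}; union → int = {gold,blue,teal}
complement {red,pink}; its interior {}; cl(A) = X∖{} = {green,red,pink,gold,gray,blue,teal}
boundary = {green,red,pink,gold,gray,blue,teal} ∖ {gold,blue,teal} = {green,red,pink,gray}

int(A) = {gold,blue,teal}
cl(A)  = {green,red,pink,gold,gray,blue,teal}
∂A     = {green,red,pink,gray}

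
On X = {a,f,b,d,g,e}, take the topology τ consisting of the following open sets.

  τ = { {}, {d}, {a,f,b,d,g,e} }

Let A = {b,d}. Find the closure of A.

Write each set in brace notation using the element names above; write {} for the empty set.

cl via duality: int({a,f,g,e}) = {}, so X∖{} = {a,f,b,d,g,e}

{a,f,b,d,g,e}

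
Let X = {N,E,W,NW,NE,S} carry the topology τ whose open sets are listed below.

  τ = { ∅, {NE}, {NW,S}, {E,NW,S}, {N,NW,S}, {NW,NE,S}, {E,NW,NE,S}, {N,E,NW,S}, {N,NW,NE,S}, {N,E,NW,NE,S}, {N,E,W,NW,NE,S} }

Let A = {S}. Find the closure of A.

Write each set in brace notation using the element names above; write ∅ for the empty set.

complement {N,E,W,NW,NE}; its interior {NE}; cl(A) = X∖{NE} = {N,E,W,NW,S}

{N,E,W,NW,S}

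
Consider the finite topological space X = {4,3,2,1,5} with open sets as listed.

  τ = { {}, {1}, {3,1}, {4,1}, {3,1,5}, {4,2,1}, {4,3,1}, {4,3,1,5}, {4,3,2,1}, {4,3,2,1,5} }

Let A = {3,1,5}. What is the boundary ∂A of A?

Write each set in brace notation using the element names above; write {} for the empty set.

interior: largest open inside A is {3,1,5} (from {}, {1}, {3,1}, {3,1,5})
cl via duality: int({4,2}) = {}, so X∖{} = {4,3,2,1,5}
cl∖int = {4,2}

{4,2}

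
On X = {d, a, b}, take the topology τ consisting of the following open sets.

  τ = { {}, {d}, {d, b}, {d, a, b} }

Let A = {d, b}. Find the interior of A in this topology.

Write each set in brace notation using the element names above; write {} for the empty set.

{d, b}

opens ⊆ A: {}, {d}, {d, b}; union → int = {d, b}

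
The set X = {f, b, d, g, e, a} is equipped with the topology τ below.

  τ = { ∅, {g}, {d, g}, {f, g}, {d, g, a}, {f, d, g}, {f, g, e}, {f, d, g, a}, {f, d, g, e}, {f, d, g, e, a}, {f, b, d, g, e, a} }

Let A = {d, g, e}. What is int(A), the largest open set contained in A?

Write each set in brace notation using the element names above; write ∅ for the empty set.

{d, g}

interior: largest open inside A is {d, g} (from ∅, {g}, {d, g})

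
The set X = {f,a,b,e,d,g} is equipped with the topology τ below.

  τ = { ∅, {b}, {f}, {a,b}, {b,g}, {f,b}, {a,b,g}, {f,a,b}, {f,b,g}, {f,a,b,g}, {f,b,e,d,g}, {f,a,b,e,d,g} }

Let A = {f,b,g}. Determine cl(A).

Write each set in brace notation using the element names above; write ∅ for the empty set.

X∖A={a,e,d}, int(X∖A)=∅, hence cl(A)={f,a,b,e,d,g}

{f,a,b,e,d,g}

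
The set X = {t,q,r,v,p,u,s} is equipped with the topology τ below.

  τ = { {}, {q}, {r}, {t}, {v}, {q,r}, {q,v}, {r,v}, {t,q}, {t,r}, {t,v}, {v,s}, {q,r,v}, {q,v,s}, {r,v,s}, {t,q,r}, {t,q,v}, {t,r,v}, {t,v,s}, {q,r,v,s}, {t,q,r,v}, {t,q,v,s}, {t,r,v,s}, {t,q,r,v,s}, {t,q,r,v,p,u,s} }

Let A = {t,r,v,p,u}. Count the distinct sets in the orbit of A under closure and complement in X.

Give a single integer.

cl via duality: int({q,s}) = {q}, so X∖{q} = {t,r,v,p,u,s}
Write k for closure, c for complement:
  1. A     = {t,r,v,p,u}
  2. kA    = {t,r,v,p,u,s}
  3. cA    = {q,s}
  4. ckA   = {q}
  5. kcA   = {q,p,u,s}
  6. kckA  = {q,p,u}
  7. ckcA  = {t,r,v}
  8. ckckA = {t,r,v,s}
applying k or c yields no new set

8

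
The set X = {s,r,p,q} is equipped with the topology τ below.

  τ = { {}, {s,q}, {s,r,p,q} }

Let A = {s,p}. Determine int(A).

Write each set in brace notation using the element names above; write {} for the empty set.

{}

open subsets of A: {}; so int(A) = {}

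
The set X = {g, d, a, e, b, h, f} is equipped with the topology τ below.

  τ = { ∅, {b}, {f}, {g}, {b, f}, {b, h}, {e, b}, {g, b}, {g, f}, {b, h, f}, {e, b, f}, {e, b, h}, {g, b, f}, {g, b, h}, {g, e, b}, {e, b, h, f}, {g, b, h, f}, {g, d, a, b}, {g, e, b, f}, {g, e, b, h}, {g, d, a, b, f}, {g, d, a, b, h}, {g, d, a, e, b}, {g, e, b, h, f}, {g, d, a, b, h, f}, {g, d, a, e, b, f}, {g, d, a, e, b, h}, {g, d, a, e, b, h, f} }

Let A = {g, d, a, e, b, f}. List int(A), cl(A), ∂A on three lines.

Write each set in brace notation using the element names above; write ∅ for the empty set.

interior: largest open inside A is {g, d, a, e, b, f} (from ∅, {f}, {b}, {g}, {b, f}, {g, b}, {g, f}, {e, b}, {e, b, f}, {g, e, b}, {g, b, f}, {g, e, b, f}, {g, d, a, b}, {g, d, a, e, b}, {g, d, a, b, f}, {g, d, a, e, b, f})
cl via duality: int({h}) = ∅, so X∖∅ = {g, d, a, e, b, h, f}
cl∖int = {h}

int(A) = {g, d, a, e, b, f}
cl(A)  = {g, d, a, e, b, h, f}
∂A     = {h}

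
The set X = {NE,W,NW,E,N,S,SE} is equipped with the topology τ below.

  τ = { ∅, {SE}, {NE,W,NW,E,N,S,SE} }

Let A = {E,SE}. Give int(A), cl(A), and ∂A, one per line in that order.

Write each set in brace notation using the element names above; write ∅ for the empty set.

int(A) = {SE}
cl(A)  = {NE,W,NW,E,N,S,SE}
∂A     = {NE,W,NW,E,N,S}

interior: largest open inside A is {SE} (from ∅, {SE})
cl via duality: int({NE,W,NW,N,S}) = ∅, so X∖∅ = {NE,W,NW,E,N,S,SE}
cl∖int = {NE,W,NW,E,N,S}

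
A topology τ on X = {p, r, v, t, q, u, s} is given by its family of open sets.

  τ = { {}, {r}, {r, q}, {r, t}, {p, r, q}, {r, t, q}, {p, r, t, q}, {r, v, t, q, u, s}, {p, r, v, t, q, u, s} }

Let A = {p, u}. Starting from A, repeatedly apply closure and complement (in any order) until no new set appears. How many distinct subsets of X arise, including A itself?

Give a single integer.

closure: X∖int(X∖A) = X∖{r, t, q} = {p, v, u, s}
Let k=closure and c=complement:
  1. A     = {p, u}
  2. kA    = {p, v, u, s}
  3. cA    = {r, v, t, q, s}
  4. ckA   = {r, t, q}
  5. kcA   = {p, r, v, t, q, u, s}
  6. ckcA  = {}
— saturated at 6

6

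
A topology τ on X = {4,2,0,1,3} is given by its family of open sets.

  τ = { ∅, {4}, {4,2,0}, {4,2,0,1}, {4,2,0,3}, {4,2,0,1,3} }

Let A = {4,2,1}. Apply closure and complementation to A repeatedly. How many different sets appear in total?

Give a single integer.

6

X∖A={0,3}, int(X∖A)=∅, hence cl(A)={4,2,0,1,3}
Orbit (k=closure, c=complement):
  1. A     = {4,2,1}
  2. kA    = {4,2,0,1,3}
  3. cA    = {0,3}
  4. ckA   = ∅
  5. kcA   = {2,0,1,3}
  6. ckcA  = {4}
(closed under both — stop)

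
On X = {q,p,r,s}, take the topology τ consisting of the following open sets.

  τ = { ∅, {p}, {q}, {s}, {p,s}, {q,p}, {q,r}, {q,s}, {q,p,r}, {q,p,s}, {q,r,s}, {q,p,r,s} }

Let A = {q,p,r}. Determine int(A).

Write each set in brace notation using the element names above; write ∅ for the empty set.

open subsets of A: ∅, {q}, {p}, {q,r}, {q,p}, {q,p,r}; so int(A) = {q,p,r}

{q,p,r}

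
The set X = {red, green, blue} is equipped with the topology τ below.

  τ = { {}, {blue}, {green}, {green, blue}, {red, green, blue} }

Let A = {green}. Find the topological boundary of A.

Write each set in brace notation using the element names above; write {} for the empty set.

{red}

U open, U⊆A: {}, {green}. int(A) = ⋃ = {green}
X∖A={red, blue}, int(X∖A)={blue}, hence cl(A)={red, green}
∂A: remove int from cl → {red}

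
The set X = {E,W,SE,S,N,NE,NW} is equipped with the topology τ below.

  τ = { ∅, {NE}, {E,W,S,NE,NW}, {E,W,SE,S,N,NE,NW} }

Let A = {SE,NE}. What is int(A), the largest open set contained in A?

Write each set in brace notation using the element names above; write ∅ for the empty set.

interior: largest open inside A is {NE} (from ∅, {NE})

{NE}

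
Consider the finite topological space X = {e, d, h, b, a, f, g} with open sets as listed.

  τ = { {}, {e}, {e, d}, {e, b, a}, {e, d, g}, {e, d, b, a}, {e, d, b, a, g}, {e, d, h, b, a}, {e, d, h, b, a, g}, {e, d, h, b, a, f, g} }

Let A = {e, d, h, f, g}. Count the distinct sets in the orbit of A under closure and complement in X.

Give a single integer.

cl via duality: int({b, a}) = {}, so X∖{} = {e, d, h, b, a, f, g}
Write k for closure, c for complement:
  1. A     = {e, d, h, f, g}
  2. kA    = {e, d, h, b, a, f, g}
  3. cA    = {b, a}
  4. ckA   = {}
  5. kcA   = {h, b, a, f}
  6. ckcA  = {e, d, g}
applying k or c yields no new set

6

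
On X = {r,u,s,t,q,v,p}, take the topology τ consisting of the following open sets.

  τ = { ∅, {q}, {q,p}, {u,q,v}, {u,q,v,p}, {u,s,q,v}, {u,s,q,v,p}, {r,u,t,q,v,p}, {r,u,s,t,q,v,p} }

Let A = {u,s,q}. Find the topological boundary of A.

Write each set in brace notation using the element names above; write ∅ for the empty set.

{r,u,s,t,v,p}

U open, U⊆A: ∅, {q}. int(A) = ⋃ = {q}
X∖A={r,t,v,p}, int(X∖A)=∅, hence cl(A)={r,u,s,t,q,v,p}
∂A: remove int from cl → {r,u,s,t,v,p}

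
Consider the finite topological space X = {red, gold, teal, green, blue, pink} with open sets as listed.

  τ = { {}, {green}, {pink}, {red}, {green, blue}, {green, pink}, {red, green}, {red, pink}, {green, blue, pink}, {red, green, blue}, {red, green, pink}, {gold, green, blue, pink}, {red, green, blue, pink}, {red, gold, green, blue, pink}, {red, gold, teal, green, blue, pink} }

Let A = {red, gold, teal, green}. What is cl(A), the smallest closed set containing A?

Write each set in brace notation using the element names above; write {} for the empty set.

X∖A={blue, pink}, int(X∖A)={pink}, hence cl(A)={red, gold, teal, green, blue}

{red, gold, teal, green, blue}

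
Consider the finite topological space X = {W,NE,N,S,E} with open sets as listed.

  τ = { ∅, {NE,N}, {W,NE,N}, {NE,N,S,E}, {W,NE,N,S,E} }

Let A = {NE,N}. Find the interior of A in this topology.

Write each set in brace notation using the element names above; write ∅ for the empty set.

{NE,N}

open subsets of A: ∅, {NE,N}; so int(A) = {NE,N}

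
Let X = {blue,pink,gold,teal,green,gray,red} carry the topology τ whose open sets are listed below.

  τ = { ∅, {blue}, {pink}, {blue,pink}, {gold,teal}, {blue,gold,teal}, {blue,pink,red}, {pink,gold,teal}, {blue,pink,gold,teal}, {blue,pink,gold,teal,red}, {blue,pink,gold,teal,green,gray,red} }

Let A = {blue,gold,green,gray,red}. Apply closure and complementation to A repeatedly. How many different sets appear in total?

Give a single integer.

10

cl via duality: int({pink,teal}) = {pink}, so X∖{pink} = {blue,gold,teal,green,gray,red}
Write k for closure, c for complement:
  1. A     = {blue,gold,green,gray,red}
  2. kA    = {blue,gold,teal,green,gray,red}
  3. cA    = {pink,teal}
  4. ckA   = {pink}
  5. kcA   = {pink,gold,teal,green,gray,red}
  6. kckA  = {pink,green,gray,red}
  7. ckcA  = {blue}
  8. ckckA = {blue,gold,teal}
  9. kckcA = {blue,green,gray,red}
  10. ckckcA = {pink,gold,teal}
applying k or c yields no new set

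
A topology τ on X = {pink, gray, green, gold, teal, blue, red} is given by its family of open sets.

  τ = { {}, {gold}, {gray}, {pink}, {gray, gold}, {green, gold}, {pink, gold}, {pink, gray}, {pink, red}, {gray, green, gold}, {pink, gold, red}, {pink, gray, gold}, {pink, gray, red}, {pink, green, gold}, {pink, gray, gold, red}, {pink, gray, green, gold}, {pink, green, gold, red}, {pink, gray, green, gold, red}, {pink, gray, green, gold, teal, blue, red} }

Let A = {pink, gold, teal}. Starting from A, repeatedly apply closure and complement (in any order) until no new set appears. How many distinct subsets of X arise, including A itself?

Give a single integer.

8

X∖A={gray, green, blue, red}, int(X∖A)={gray}, hence cl(A)={pink, green, gold, teal, blue, red}
Orbit (k=closure, c=complement):
  1. A     = {pink, gold, teal}
  2. kA    = {pink, green, gold, teal, blue, red}
  3. cA    = {gray, green, blue, red}
  4. ckA   = {gray}
  5. kcA   = {gray, green, teal, blue, red}
  6. kckA  = {gray, teal, blue}
  7. ckcA  = {pink, gold}
  8. ckckA = {pink, green, gold, red}
(closed under both — stop)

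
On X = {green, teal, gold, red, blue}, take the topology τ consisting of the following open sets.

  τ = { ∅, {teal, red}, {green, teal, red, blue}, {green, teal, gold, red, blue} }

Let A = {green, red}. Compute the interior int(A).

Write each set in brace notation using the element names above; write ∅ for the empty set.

∅

interior: largest open inside A is ∅ (from ∅)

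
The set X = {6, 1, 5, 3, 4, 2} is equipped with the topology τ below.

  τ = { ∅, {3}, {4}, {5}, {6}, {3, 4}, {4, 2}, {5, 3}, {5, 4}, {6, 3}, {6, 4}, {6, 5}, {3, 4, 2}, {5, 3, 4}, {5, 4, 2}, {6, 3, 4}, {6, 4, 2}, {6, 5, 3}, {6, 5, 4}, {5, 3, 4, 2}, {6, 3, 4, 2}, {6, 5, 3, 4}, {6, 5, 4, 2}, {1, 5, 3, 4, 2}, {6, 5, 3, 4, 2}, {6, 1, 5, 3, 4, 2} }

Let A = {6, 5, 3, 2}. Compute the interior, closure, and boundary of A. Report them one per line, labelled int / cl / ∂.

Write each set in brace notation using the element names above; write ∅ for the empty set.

int(A) = {6, 5, 3}
cl(A)  = {6, 1, 5, 3, 2}
∂A     = {1, 2}

interior: largest open inside A is {6, 5, 3} (from ∅, {6}, {5}, {3}, {5, 3}, {6, 5}, {6, 3}, {6, 5, 3})
cl via duality: int({1, 4}) = {4}, so X∖{4} = {6, 1, 5, 3, 2}
cl∖int = {1, 2}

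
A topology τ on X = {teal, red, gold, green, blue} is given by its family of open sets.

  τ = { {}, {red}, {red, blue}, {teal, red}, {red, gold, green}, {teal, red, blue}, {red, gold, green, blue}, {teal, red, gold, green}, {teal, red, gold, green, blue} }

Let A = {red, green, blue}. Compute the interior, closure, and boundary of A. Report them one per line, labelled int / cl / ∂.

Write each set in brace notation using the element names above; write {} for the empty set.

int(A) = {red, blue}
cl(A)  = {teal, red, gold, green, blue}
∂A     = {teal, gold, green}

open subsets of A: {}, {red}, {red, blue}; so int(A) = {red, blue}
closure: X∖int(X∖A) = X∖{} = {teal, red, gold, green, blue}
∂A = {teal, red, gold, green, blue} minus {red, blue} = {teal, gold, green}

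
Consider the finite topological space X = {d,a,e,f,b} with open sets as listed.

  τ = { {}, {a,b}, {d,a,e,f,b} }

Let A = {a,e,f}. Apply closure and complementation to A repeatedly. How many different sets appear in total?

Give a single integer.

4

X∖A={d,b}, int(X∖A)={}, hence cl(A)={d,a,e,f,b}
Orbit (k=closure, c=complement):
  1. A     = {a,e,f}
  2. kA    = {d,a,e,f,b}
  3. cA    = {d,b}
  4. ckA   = {}
(closed under both — stop)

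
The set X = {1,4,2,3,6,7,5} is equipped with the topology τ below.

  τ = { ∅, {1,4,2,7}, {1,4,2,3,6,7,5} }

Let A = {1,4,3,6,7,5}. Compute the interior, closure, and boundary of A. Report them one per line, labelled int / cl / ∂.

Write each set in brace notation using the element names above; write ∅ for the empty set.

int(A) = ∅
cl(A)  = {1,4,2,3,6,7,5}
∂A     = {1,4,2,3,6,7,5}

U open, U⊆A: ∅. int(A) = ⋃ = ∅
X∖A={2}, int(X∖A)=∅, hence cl(A)={1,4,2,3,6,7,5}
∂A: remove int from cl → {1,4,2,3,6,7,5}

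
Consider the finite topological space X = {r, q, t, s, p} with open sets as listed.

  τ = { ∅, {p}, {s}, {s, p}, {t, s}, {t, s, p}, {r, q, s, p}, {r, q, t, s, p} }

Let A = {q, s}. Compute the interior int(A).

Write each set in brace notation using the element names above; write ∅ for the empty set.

{s}

opens ⊆ A: ∅, {s}; union → int = {s}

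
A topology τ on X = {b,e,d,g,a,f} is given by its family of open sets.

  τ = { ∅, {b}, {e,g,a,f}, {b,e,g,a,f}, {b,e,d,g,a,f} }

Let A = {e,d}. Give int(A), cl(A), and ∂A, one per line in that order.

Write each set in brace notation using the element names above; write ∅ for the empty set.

U open, U⊆A: ∅. int(A) = ⋃ = ∅
X∖A={b,g,a,f}, int(X∖A)={b}, hence cl(A)={e,d,g,a,f}
∂A: remove int from cl → {e,d,g,a,f}

int(A) = ∅
cl(A)  = {e,d,g,a,f}
∂A     = {e,d,g,a,f}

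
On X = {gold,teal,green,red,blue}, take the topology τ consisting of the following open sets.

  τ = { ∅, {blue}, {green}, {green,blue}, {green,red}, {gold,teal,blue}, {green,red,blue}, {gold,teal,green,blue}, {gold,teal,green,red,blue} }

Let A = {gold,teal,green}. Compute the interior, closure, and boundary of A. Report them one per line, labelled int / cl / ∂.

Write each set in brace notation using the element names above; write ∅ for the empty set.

interior: largest open inside A is {green} (from ∅, {green})
cl via duality: int({red,blue}) = {blue}, so X∖{blue} = {gold,teal,green,red}
cl∖int = {gold,teal,red}

int(A) = {green}
cl(A)  = {gold,teal,green,red}
∂A     = {gold,teal,red}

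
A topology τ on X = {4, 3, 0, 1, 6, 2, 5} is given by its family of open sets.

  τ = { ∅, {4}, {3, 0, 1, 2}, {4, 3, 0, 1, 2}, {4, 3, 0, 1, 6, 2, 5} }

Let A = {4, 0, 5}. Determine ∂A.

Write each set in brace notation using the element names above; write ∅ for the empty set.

{3, 0, 1, 6, 2, 5}

U open, U⊆A: ∅, {4}. int(A) = ⋃ = {4}
X∖A={3, 1, 6, 2}, int(X∖A)=∅, hence cl(A)={4, 3, 0, 1, 6, 2, 5}
∂A: remove int from cl → {3, 0, 1, 6, 2, 5}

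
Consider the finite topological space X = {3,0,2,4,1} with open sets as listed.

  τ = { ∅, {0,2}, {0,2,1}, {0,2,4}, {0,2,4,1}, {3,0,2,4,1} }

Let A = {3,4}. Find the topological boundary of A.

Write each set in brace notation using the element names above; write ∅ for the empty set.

{3,4}

open subsets of A: ∅; so int(A) = ∅
closure: X∖int(X∖A) = X∖{0,2,1} = {3,4}
∂A = {3,4} minus ∅ = {3,4}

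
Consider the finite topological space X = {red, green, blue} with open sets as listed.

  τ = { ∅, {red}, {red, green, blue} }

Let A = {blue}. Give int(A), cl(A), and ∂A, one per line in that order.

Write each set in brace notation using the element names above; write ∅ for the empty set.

int(A) = ∅
cl(A)  = {green, blue}
∂A     = {green, blue}

interior: largest open inside A is ∅ (from ∅)
cl via duality: int({red, green}) = {red}, so X∖{red} = {green, blue}
cl∖int = {green, blue}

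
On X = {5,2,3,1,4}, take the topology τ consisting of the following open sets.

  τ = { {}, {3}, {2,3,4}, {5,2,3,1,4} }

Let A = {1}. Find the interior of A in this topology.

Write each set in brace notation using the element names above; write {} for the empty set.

{}

interior: largest open inside A is {} (from {})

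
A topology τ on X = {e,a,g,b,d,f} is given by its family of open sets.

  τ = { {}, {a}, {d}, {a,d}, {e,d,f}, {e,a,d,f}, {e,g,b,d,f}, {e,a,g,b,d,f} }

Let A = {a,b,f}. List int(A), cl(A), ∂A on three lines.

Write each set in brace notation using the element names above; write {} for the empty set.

interior: largest open inside A is {a} (from {}, {a})
cl via duality: int({e,g,d}) = {d}, so X∖{d} = {e,a,g,b,f}
cl∖int = {e,g,b,f}

int(A) = {a}
cl(A)  = {e,a,g,b,f}
∂A     = {e,g,b,f}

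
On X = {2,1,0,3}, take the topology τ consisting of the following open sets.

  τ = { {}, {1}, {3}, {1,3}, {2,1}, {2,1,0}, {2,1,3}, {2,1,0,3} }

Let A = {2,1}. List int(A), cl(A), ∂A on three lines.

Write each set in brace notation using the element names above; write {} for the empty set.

U open, U⊆A: {}, {1}, {2,1}. int(A) = ⋃ = {2,1}
X∖A={0,3}, int(X∖A)={3}, hence cl(A)={2,1,0}
∂A: remove int from cl → {0}

int(A) = {2,1}
cl(A)  = {2,1,0}
∂A     = {0}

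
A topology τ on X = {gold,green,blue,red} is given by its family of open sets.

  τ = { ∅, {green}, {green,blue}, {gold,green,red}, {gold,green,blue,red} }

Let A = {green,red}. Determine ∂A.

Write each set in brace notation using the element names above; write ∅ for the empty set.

{gold,blue,red}

interior: largest open inside A is {green} (from ∅, {green})
cl via duality: int({gold,blue}) = ∅, so X∖∅ = {gold,green,blue,red}
cl∖int = {gold,blue,red}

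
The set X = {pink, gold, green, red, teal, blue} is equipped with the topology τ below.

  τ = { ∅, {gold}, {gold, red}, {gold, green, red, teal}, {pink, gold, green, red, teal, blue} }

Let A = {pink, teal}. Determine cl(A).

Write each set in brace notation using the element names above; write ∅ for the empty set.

complement {gold, green, red, blue}; its interior {gold, red}; cl(A) = X∖{gold, red} = {pink, green, teal, blue}

{pink, green, teal, blue}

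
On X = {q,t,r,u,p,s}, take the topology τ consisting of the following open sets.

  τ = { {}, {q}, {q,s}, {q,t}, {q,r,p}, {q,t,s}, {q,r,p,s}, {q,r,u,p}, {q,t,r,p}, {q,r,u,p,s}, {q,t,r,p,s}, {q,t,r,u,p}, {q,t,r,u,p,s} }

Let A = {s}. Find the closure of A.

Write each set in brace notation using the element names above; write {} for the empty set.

cl via duality: int({q,t,r,u,p}) = {q,t,r,u,p}, so X∖{q,t,r,u,p} = {s}

{s}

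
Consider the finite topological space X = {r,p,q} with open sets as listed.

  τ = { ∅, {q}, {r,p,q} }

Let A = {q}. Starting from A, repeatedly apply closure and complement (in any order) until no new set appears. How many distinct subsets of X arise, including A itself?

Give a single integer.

complement {r,p}; its interior ∅; cl(A) = X∖∅ = {r,p,q}
With k = closure, c = complement:
  1. A     = {q}
  2. kA    = {r,p,q}
  3. cA    = {r,p}
  4. ckA   = ∅
k, c of each give nothing new

4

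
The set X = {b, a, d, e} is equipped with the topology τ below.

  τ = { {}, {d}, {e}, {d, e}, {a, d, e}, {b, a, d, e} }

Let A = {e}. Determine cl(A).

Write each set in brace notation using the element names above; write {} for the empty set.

{b, a, e}

cl via duality: int({b, a, d}) = {d}, so X∖{d} = {b, a, e}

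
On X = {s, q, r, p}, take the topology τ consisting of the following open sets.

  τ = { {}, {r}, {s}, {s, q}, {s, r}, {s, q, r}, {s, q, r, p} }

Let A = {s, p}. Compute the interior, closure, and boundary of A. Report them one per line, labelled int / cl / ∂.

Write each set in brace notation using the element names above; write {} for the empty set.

int(A) = {s}
cl(A)  = {s, q, p}
∂A     = {q, p}

interior: largest open inside A is {s} (from {}, {s})
cl via duality: int({q, r}) = {r}, so X∖{r} = {s, q, p}
cl∖int = {q, p}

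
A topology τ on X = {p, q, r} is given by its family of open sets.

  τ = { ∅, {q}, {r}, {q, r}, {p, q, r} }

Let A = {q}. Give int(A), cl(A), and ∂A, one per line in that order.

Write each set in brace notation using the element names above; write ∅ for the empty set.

U open, U⊆A: ∅, {q}. int(A) = ⋃ = {q}
X∖A={p, r}, int(X∖A)={r}, hence cl(A)={p, q}
∂A: remove int from cl → {p}

int(A) = {q}
cl(A)  = {p, q}
∂A     = {p}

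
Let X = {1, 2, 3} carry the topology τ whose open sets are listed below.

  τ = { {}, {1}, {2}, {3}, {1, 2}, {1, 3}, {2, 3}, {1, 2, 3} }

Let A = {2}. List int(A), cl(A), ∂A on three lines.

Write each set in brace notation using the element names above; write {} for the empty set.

U open, U⊆A: {}, {2}. int(A) = ⋃ = {2}
X∖A={1, 3}, int(X∖A)={1, 3}, hence cl(A)={2}
∂A: remove int from cl → {}

int(A) = {2}
cl(A)  = {2}
∂A     = {}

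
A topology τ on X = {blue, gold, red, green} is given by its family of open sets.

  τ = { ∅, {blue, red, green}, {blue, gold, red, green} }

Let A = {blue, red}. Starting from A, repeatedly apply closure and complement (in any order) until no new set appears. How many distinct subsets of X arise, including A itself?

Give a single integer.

complement {gold, green}; its interior ∅; cl(A) = X∖∅ = {blue, gold, red, green}
With k = closure, c = complement:
  1. A     = {blue, red}
  2. kA    = {blue, gold, red, green}
  3. cA    = {gold, green}
  4. ckA   = ∅
k, c of each give nothing new

4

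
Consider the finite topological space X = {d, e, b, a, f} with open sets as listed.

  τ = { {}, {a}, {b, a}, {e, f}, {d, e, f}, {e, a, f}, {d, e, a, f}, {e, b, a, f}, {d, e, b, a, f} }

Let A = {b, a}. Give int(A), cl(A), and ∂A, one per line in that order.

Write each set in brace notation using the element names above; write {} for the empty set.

int(A) = {b, a}
cl(A)  = {b, a}
∂A     = {}

U open, U⊆A: {}, {a}, {b, a}. int(A) = ⋃ = {b, a}
X∖A={d, e, f}, int(X∖A)={d, e, f}, hence cl(A)={b, a}
∂A: remove int from cl → {}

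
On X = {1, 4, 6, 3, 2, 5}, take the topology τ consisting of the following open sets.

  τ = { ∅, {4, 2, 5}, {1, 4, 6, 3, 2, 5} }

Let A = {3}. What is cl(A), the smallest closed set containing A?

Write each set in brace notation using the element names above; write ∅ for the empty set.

X∖A={1, 4, 6, 2, 5}, int(X∖A)={4, 2, 5}, hence cl(A)={1, 6, 3}

{1, 6, 3}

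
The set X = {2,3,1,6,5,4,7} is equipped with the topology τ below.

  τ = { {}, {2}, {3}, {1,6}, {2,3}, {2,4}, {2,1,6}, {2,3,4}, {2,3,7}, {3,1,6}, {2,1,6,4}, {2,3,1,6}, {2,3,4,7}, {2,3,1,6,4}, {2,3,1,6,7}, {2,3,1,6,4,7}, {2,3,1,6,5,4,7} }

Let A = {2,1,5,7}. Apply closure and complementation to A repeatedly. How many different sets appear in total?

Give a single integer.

12

cl via duality: int({3,6,4}) = {3}, so X∖{3} = {2,1,6,5,4,7}
Write k for closure, c for complement:
  1. A     = {2,1,5,7}
  2. kA    = {2,1,6,5,4,7}
  3. cA    = {3,6,4}
  4. ckA   = {3}
  5. kcA   = {3,1,6,5,4,7}
  6. kckA  = {3,5,7}
  7. ckcA  = {2}
  8. ckckA = {2,1,6,4}
  9. kckcA = {2,5,4,7}
  10. ckckcA = {3,1,6}
  11. kckckcA = {3,1,6,5,7}
  12. ckckckcA = {2,4}
applying k or c yields no new set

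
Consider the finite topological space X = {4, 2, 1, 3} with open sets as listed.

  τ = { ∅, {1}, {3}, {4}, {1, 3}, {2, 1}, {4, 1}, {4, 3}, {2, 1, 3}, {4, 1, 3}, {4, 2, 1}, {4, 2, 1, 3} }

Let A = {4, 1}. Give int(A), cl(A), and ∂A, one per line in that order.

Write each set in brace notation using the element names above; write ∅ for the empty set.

opens ⊆ A: ∅, {4}, {1}, {4, 1}; union → int = {4, 1}
complement {2, 3}; its interior {3}; cl(A) = X∖{3} = {4, 2, 1}
boundary = {4, 2, 1} ∖ {4, 1} = {2}

int(A) = {4, 1}
cl(A)  = {4, 2, 1}
∂A     = {2}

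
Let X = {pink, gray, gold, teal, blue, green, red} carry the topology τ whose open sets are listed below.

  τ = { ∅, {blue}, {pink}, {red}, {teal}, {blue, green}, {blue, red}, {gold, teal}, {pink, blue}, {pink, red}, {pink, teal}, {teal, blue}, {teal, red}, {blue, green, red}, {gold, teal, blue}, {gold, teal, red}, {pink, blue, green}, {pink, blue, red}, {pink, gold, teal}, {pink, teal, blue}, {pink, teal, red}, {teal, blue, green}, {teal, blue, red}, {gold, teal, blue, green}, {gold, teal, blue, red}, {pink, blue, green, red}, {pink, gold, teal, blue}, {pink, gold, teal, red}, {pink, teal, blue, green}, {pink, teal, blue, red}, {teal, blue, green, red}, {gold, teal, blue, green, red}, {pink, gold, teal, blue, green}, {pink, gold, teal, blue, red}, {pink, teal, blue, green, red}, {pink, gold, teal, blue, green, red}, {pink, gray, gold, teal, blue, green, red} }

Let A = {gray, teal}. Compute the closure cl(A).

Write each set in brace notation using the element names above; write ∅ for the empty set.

{gray, gold, teal}

X∖A={pink, gold, blue, green, red}, int(X∖A)={pink, blue, green, red}, hence cl(A)={gray, gold, teal}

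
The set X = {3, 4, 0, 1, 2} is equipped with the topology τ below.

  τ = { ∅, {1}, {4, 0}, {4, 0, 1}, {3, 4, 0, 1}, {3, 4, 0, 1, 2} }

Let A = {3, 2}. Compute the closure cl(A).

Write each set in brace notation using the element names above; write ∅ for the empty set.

{3, 2}

X∖A={4, 0, 1}, int(X∖A)={4, 0, 1}, hence cl(A)={3, 2}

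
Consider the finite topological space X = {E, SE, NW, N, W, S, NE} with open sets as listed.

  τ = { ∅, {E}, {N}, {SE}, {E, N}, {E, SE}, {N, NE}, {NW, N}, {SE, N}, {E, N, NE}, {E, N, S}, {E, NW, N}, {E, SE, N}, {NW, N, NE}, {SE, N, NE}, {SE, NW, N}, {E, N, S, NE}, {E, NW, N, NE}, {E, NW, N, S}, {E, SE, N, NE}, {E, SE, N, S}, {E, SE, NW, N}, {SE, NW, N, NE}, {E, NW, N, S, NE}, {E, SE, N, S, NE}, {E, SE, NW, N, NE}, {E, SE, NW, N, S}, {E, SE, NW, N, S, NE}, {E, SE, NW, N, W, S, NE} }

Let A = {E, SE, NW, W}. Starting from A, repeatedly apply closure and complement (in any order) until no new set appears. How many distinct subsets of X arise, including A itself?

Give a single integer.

closure: X∖int(X∖A) = X∖{N, NE} = {E, SE, NW, W, S}
Let k=closure and c=complement:
  1. A     = {E, SE, NW, W}
  2. kA    = {E, SE, NW, W, S}
  3. cA    = {N, S, NE}
  4. ckA   = {N, NE}
  5. kcA   = {NW, N, W, S, NE}
  6. ckcA  = {E, SE}
  7. kckcA = {E, SE, W, S}
  8. ckckcA = {NW, N, NE}
— saturated at 8

8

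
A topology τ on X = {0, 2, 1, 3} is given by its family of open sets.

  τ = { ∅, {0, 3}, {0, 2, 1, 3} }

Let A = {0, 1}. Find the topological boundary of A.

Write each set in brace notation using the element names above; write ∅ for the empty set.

open subsets of A: ∅; so int(A) = ∅
closure: X∖int(X∖A) = X∖∅ = {0, 2, 1, 3}
∂A = {0, 2, 1, 3} minus ∅ = {0, 2, 1, 3}

{0, 2, 1, 3}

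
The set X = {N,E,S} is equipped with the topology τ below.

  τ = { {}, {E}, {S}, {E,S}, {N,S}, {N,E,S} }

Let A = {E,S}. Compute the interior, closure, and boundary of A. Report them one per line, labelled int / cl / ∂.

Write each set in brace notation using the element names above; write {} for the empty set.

open subsets of A: {}, {S}, {E}, {E,S}; so int(A) = {E,S}
closure: X∖int(X∖A) = X∖{} = {N,E,S}
∂A = {N,E,S} minus {E,S} = {N}

int(A) = {E,S}
cl(A)  = {N,E,S}
∂A     = {N}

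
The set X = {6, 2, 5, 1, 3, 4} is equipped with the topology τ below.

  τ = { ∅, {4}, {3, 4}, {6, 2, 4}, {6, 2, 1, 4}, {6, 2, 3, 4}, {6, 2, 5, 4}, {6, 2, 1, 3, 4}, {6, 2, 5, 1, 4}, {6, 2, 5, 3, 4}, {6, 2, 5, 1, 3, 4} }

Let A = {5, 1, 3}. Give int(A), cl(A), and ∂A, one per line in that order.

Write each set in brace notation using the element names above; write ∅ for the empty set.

interior: largest open inside A is ∅ (from ∅)
cl via duality: int({6, 2, 4}) = {6, 2, 4}, so X∖{6, 2, 4} = {5, 1, 3}
cl∖int = {5, 1, 3}

int(A) = ∅
cl(A)  = {5, 1, 3}
∂A     = {5, 1, 3}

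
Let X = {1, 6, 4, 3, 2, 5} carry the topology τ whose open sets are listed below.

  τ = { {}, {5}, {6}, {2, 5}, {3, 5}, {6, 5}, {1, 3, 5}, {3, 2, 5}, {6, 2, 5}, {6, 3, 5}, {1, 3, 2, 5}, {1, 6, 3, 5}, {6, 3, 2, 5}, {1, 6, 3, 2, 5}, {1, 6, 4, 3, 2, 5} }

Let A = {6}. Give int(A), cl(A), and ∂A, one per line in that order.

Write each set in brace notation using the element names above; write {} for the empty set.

open subsets of A: {}, {6}; so int(A) = {6}
closure: X∖int(X∖A) = X∖{1, 3, 2, 5} = {6, 4}
∂A = {6, 4} minus {6} = {4}

int(A) = {6}
cl(A)  = {6, 4}
∂A     = {4}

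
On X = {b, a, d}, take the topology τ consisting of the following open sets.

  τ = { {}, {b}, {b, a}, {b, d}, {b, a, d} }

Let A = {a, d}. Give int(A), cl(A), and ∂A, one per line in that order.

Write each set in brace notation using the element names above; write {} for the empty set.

interior: largest open inside A is {} (from {})
cl via duality: int({b}) = {b}, so X∖{b} = {a, d}
cl∖int = {a, d}

int(A) = {}
cl(A)  = {a, d}
∂A     = {a, d}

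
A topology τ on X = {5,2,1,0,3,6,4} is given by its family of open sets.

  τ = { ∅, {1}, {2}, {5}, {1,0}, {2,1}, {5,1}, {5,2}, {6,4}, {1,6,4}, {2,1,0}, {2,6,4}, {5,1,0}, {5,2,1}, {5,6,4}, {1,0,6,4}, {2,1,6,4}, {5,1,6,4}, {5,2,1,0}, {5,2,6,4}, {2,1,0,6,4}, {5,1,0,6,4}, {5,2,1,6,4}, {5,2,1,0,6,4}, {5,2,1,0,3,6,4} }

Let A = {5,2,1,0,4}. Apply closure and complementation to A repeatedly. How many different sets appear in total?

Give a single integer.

8

cl via duality: int({3,6}) = ∅, so X∖∅ = {5,2,1,0,3,6,4}
Write k for closure, c for complement:
  1. A     = {5,2,1,0,4}
  2. kA    = {5,2,1,0,3,6,4}
  3. cA    = {3,6}
  4. ckA   = ∅
  5. kcA   = {3,6,4}
  6. ckcA  = {5,2,1,0}
  7. kckcA = {5,2,1,0,3}
  8. ckckcA = {6,4}
applying k or c yields no new set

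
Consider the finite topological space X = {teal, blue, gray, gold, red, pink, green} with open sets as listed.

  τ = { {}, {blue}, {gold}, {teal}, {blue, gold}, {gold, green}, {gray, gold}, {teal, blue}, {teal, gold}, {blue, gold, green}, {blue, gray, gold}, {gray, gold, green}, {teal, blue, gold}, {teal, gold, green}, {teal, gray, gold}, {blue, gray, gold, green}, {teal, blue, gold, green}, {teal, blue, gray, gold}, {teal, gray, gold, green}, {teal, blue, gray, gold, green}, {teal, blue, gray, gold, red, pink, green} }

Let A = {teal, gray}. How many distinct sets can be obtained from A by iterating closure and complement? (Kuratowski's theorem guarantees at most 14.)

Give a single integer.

cl via duality: int({blue, gold, red, pink, green}) = {blue, gold, green}, so X∖{blue, gold, green} = {teal, gray, red, pink}
Write k for closure, c for complement:
  1. A     = {teal, gray}
  2. kA    = {teal, gray, red, pink}
  3. cA    = {blue, gold, red, pink, green}
  4. ckA   = {blue, gold, green}
  5. kcA   = {blue, gray, gold, red, pink, green}
  6. ckcA  = {teal}
  7. kckcA = {teal, red, pink}
  8. ckckcA = {blue, gray, gold, green}
applying k or c yields no new set

8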